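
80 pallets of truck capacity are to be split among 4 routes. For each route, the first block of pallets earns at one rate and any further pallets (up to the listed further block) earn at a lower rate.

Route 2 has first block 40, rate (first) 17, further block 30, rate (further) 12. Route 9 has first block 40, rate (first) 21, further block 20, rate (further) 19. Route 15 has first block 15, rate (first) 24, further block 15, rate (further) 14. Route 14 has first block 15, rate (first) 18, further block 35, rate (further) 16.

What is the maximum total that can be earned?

1670

Order all 8 blocks by rate: Route 15/T1 24 > Route 9/T1 21 > Route 9/T2 19 > Route 14/T1 18 > Route 2/T1 17 > Route 14/T2 16 > Route 15/T2 14 > Route 2/T2 12.
Fill Route 15 T1 block (15 at 24) — 65 left.
Route 9/T1 (21): +40 — 25 left.
Fill Route 9 T2 block (20 at 19) — 5 left.
Route 14 T1 at 18: only 5 left, fill 5.
Total = 24×15 + 21×40 + 19×20 + 18×5 = 1670.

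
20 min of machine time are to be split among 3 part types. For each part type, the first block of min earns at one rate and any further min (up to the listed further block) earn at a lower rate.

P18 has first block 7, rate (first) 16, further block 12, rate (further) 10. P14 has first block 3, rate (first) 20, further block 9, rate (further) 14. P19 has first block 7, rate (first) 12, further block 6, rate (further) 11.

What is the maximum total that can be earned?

Rank every tier by rate: P14/T1 20 > P18/T1 16 > P14/T2 14 > P19/T1 12 > P19/T2 11 > P18/T2 10.
P14 T1 at 20: fill all 3 ; 17 left.
Fill P18 T1 block (7 at 16) ; 10 left.
P14/T2 (14): +9 ; 1 left.
1 remain; put them into P19 T1 at 12.
Total = 20×3 + 16×7 + 14×9 + 12×1 = 310.

310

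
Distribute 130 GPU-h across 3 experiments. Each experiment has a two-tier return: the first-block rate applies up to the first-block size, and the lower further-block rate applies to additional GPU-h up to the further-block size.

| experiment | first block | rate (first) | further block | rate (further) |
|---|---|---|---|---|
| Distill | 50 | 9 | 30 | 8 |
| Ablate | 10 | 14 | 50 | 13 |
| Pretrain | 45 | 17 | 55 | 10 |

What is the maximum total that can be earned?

Order all 6 blocks by rate: Pretrain/first 17 > Ablate/first 14 > Ablate/second 13 > Pretrain/second 10 > Distill/first 9 > Distill/second 8.
Pretrain/first (17): +45 ; 85 left.
Ablate first at 14: fill all 10 ; 75 left.
Ablate/second (13): +50 ; 25 left.
Pretrain second at 10: only 25 left, fill 25.
Total = 17×45 + 14×10 + 13×50 + 10×25 = 1805.

1805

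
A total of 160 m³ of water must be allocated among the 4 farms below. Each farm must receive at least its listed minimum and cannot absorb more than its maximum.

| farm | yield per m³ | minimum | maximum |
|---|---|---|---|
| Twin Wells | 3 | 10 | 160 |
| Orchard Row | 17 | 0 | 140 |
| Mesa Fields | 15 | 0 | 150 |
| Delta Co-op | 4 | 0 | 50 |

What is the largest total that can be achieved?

Meeting every minimum uses 10+0+0+0 = 10 m³, leaving 150.
Rank by yield per m³: Orchard Row 17 > Mesa Fields 15 > Delta Co-op 4 > Twin Wells 3.
Orchard Row takes 140 more to reach its cap of 140 — 10 left.
Only 10 left; Mesa Fields takes them to reach 10.
Total = 3×10 + 17×140 + 15×10 = 2560.

2560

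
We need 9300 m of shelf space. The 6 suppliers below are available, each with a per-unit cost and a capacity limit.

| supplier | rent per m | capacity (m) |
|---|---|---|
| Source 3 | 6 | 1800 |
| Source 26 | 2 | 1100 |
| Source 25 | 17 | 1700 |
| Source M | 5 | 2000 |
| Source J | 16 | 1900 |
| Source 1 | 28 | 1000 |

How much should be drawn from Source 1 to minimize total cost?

800

Use suppliers in increasing cost order.
Take 1100 from Source 26 at 2 → need 8200 more.
Take 2000 from Source M at 5 → need 6200 more.
Take 1800 from Source 3 at 6 → need 4400 more.
Source J (16): use full 1900 → 2500 m to go.
Source 25 (17): use full 1700 → 800 m to go.
Source 1 (28): take the remaining 800 → done.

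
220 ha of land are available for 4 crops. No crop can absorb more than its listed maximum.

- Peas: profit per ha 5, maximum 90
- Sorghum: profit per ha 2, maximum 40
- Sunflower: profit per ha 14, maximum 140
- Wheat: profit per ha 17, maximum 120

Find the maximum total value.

3440

Highest profit per ha first: Wheat 17 > Sunflower 14 > Peas 5 > Sorghum 2.
Wheat: +120 to 120 (cap) — 100 left.
Only 100 left; Sunflower takes them to reach 100.
Total = 14×100 + 17×120 = 3440.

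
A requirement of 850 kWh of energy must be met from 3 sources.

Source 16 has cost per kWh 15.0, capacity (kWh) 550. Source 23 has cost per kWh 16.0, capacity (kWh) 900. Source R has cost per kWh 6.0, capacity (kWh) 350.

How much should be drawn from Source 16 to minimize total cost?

500

Use sources in increasing cost order.
Source R (6.0): use full 350 → 500 kWh to go.
Source 16 (15.0): take the remaining 500 → done.
Source 23: unused.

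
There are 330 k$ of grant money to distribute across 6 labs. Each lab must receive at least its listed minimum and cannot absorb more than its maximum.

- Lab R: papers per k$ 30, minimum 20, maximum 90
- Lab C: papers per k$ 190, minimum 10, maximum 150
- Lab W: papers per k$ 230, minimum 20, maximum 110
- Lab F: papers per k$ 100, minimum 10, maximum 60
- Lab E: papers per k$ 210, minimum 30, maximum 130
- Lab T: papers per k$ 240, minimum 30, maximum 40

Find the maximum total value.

67600

Meeting every minimum uses 20+10+20+10+30+30 = 120 k$, leaving 210.
Order the labs by papers per k$: Lab T 240 > Lab W 230 > Lab E 210 > Lab C 190 > Lab F 100 > Lab R 30.
Lab T: +10 to 40 (cap) ; 200 left.
Lab W: +90 to 110 (cap) ; 110 left.
Give Lab E 100 more to hit its cap of 130 ; 10 left.
Lab C has room for 140 more but only 10 remain, so it gets 20.
Total = 30×20 + 190×20 + 230×110 + 100×10 + 210×130 + 240×40 = 67600.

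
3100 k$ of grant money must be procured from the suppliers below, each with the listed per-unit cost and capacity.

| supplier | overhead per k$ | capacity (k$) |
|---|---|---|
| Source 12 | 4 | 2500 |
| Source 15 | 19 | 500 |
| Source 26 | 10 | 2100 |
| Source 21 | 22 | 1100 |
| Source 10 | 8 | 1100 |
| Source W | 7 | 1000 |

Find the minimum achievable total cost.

Cheapest first:
Take 2500 from Source 12 at 4 — need 600 more.
Source W at 7: take 600 of its 1000 — requirement met.
Source 10, Source 26, Source 15, Source 21: unused.
Cost = 2500×4 + 600×7 = 14200.

14200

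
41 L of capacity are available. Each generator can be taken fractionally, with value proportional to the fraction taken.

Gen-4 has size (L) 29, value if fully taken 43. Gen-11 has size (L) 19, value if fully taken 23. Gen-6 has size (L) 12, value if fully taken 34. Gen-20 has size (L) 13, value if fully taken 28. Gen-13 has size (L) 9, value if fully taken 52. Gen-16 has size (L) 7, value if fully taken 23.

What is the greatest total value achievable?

137

Rank by value-to-size ratio: Gen-13 52/9≈5.78, Gen-16 23/7≈3.29, Gen-6 34/12≈2.83, Gen-20 28/13≈2.15, Gen-4 43/29≈1.48, Gen-11 23/19≈1.21.
Take all of Gen-13 (9 L, value 52) → 32 L left.
Gen-16: take in full, 7 L for value 23 → 25 left.
All 12 L of Gen-6 fit (value 34) → 13 remain.
All 13 L of Gen-20 fit (value 28) → 0 remain.
Total value = 137.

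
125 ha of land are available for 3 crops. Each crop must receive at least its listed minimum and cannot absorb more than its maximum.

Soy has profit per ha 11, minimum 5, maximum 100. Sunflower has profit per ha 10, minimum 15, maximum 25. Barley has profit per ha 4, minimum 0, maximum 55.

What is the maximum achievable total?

1350

Meeting every minimum uses 5+15+0 = 20 ha, leaving 105.
Rank by profit per ha: Soy 11 > Sunflower 10 > Barley 4.
Give Soy 95 more to hit its cap of 100 — 10 left.
Sunflower takes 10 more to reach its cap of 25 — 0 left.
Total = 11×100 + 10×25 = 1350.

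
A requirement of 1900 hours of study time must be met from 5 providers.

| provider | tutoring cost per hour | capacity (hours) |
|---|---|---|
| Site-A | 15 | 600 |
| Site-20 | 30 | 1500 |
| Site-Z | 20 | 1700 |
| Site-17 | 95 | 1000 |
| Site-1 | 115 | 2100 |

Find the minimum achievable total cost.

35000

Use providers in increasing cost order.
Take 600 from Site-A at 15 — need 1300 more.
Site-Z at 20: take 1300 of its 1700 — requirement met.
Site-20, Site-17, Site-1: unused.
Cost = 600×15 + 1300×20 = 35000.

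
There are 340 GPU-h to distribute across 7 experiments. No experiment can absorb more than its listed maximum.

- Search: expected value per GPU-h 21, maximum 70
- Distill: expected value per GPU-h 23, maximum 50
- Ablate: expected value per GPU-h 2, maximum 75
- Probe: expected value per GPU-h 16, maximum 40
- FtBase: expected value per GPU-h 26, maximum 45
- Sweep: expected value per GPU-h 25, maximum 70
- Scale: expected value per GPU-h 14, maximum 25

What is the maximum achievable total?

Highest expected value per GPU-h first: FtBase 26 > Sweep 25 > Distill 23 > Search 21 > Probe 16 > Scale 14 > Ablate 2.
FtBase: +45 to 45 (cap) — 295 left.
Sweep takes 70 to reach its cap of 70 — 225 left.
Distill: +50 to 50 (cap) — 175 left.
Give Search 70 to hit its cap of 70 — 105 left.
Probe takes 40 to reach its cap of 40 — 65 left.
Scale: +25 to 25 (cap) — 40 left.
Ablate has room for 75 but only 40 remain, so it gets 40.
Total = 21×70 + 23×50 + 2×40 + 16×40 + 26×45 + 25×70 + 14×25 = 6610.

6610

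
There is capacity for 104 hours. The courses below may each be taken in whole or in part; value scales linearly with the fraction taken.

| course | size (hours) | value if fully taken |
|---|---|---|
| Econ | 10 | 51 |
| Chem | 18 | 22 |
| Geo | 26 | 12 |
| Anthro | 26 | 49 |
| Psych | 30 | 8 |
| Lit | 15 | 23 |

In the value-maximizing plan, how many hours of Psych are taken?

Best value per unit of size first: Econ 51/10≈5.1, Anthro 49/26≈1.88, Lit 23/15≈1.53, Chem 22/18≈1.22, Geo 12/26≈0.462, Psych 8/30≈0.267.
Take all of Econ (10 hours, value 51) ; 94 hours left.
Take all of Anthro (26 hours, value 49) ; 68 hours left.
Take all of Lit (15 hours, value 23) ; 53 hours left.
All 18 hours of Chem fit (value 22) ; 35 remain.
All 26 hours of Geo fit (value 12) ; 9 remain.
9 hours left: a 9/30 share of Psych gives 8×9/30 = 2.4.

9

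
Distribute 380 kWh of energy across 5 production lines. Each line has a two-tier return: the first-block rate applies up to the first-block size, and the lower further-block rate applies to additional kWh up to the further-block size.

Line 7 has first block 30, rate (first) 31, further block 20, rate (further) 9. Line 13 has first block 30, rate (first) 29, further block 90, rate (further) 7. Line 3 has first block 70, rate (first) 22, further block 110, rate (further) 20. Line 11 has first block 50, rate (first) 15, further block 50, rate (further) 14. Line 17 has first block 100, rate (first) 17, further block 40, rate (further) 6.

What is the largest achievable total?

Treat each block as its own option and order by rate: Line 7/first 31 > Line 13/first 29 > Line 3/first 22 > Line 3/second 20 > Line 17/first 17 > Line 11/first 15 > Line 11/second 14 > Line 7/second 9 > Line 13/second 7 > Line 17/second 6.
Line 7/first (31): +30 → 350 left.
Fill Line 13 first block (30 at 29) → 320 left.
Line 3/first (22): +70 → 250 left.
Line 3 second at 20: fill all 110 → 140 left.
Fill Line 17 first block (100 at 17) → 40 left.
Line 11 first at 15: only 40 left, fill 40.
Total = 31×30 + 29×30 + 22×70 + 20×110 + 17×100 + 15×40 = 7840.

7840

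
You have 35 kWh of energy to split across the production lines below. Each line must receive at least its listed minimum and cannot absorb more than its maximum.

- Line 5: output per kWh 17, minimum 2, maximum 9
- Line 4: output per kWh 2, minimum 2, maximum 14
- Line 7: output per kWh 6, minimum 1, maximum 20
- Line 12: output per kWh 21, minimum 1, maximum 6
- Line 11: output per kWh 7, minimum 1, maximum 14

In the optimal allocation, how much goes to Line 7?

Meeting every minimum uses 2+2+1+1+1 = 7 kWh, leaving 28.
Order the production lines by output per kWh: Line 12 21 > Line 5 17 > Line 11 7 > Line 7 6 > Line 4 2.
Line 12 takes 5 more to reach its cap of 6 ; 23 left.
Line 5 takes 7 more to reach its cap of 9 ; 16 left.
Line 11 takes 13 more to reach its cap of 14 ; 3 left.
Line 7: +3 (room for 19) → 4. Pool exhausted.

4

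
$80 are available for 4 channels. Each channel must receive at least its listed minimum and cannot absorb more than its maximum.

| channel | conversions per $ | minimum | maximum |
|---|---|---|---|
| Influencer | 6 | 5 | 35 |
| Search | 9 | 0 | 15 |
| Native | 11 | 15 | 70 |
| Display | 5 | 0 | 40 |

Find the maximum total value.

845

Meeting every minimum uses 5+0+15+0 = 20 $, leaving 60.
Highest conversions per $ first: Native 11 > Search 9 > Influencer 6 > Display 5.
Native: +55 to 70 (cap) ; 5 left.
Only 5 left; Search takes them to reach 5.
Total = 6×5 + 9×5 + 11×70 = 845.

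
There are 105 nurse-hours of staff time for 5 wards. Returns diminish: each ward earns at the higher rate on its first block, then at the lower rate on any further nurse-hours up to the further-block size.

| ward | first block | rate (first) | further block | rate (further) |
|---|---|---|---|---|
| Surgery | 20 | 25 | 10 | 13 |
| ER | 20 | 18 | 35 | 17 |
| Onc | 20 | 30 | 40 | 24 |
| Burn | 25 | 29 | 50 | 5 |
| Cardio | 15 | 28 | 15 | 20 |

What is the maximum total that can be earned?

Order all 10 blocks by rate: Onc/T1 30 > Burn/T1 29 > Cardio/T1 28 > Surgery/T1 25 > Onc/T2 24 > Cardio/T2 20 > ER/T1 18 > ER/T2 17 > Surgery/T2 13 > Burn/T2 5.
Fill Onc T1 block (20 at 30) → 85 left.
Burn/T1 (29): +25 → 60 left.
Cardio/T1 (28): +15 → 45 left.
Fill Surgery T1 block (20 at 25) → 25 left.
Onc/T2: +25 of 40 at 24; pool empty.
Total = 30×20 + 29×25 + 28×15 + 25×20 + 24×25 = 2845.

2845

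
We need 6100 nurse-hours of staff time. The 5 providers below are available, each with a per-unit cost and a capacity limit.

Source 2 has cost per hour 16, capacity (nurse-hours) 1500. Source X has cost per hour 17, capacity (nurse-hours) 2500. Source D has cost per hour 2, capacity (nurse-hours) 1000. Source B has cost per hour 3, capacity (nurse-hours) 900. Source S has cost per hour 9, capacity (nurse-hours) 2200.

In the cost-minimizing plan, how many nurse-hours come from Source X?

500

Use providers in increasing cost order.
Source D (2): use full 1000 — 5100 nurse-hours to go.
Source B (3): use full 900 — 4200 nurse-hours to go.
Source S at 9: take all 2200 nurse-hours — 2000 still needed.
Source 2 (16): use full 1500 — 500 nurse-hours to go.
Source X (17): take the remaining 500 — done.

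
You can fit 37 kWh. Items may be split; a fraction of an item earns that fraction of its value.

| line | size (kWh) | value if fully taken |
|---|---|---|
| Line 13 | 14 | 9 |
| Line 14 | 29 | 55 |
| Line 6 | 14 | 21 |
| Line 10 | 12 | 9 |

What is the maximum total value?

Rank by value-to-size ratio: Line 14 55/29≈1.9, Line 6 21/14≈1.5, Line 10 9/12≈0.75, Line 13 9/14≈0.643.
Line 14: take in full, 29 kWh for value 55 → 8 left.
Only 8 kWh remain; take 8/14 of Line 6 for value 21×8/14 = 12.
Total value = 67.

67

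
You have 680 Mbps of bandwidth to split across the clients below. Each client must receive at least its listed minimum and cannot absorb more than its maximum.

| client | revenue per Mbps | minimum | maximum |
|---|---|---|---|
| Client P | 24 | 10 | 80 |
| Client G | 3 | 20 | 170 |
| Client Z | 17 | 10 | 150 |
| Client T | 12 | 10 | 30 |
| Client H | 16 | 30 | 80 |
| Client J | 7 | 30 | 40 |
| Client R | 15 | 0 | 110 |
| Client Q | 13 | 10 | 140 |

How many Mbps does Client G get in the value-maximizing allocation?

50

Meeting every minimum uses 10+20+10+10+30+30+0+10 = 120 Mbps, leaving 560.
Rank by revenue per Mbps: Client P 24 > Client Z 17 > Client H 16 > Client R 15 > Client Q 13 > Client T 12 > Client J 7 > Client G 3.
Client P takes 70 more to reach its cap of 80 — 490 left.
Give Client Z 140 more to hit its cap of 150 — 350 left.
Give Client H 50 more to hit its cap of 80 — 300 left.
Client R: +110 to 110 (cap) — 190 left.
Give Client Q 130 more to hit its cap of 140 — 60 left.
Give Client T 20 more to hit its cap of 30 — 40 left.
Give Client J 10 more to hit its cap of 40 — 30 left.
Only 30 left; Client G takes them to reach 50.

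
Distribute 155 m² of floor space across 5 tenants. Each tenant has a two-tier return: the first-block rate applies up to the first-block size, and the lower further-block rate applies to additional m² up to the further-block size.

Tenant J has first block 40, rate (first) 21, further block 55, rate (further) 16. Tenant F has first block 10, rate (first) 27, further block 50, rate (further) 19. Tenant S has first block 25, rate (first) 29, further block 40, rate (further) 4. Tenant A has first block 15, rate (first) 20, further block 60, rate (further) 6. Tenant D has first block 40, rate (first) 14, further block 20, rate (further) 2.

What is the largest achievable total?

3325

Treat each block as its own option and order by rate: Tenant S/T1 29 > Tenant F/T1 27 > Tenant J/T1 21 > Tenant A/T1 20 > Tenant F/T2 19 > Tenant J/T2 16 > Tenant D/T1 14 > Tenant A/T2 6 > Tenant S/T2 4 > Tenant D/T2 2.
Fill Tenant S T1 block (25 at 29) ; 130 left.
Tenant F/T1 (27): +10 ; 120 left.
Tenant J T1 at 21: fill all 40 ; 80 left.
Tenant A/T1 (20): +15 ; 65 left.
Tenant F/T2 (19): +50 ; 15 left.
Tenant J/T2: +15 of 55 at 16; pool empty.
Total = 29×25 + 27×10 + 21×40 + 20×15 + 19×50 + 16×15 = 3325.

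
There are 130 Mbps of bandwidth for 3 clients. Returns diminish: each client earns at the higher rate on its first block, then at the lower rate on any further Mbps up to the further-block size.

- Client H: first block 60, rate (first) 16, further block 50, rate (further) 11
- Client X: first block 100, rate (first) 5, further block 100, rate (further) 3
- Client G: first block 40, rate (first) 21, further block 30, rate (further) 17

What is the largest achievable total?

2310

Rank every tier by rate: Client G/first 21 > Client G/second 17 > Client H/first 16 > Client H/second 11 > Client X/first 5 > Client X/second 3.
Client G/first (21): +40 → 90 left.
Client G/second (17): +30 → 60 left.
Client H/first (16): +60 → 0 left.
Total = 21×40 + 17×30 + 16×60 = 2310.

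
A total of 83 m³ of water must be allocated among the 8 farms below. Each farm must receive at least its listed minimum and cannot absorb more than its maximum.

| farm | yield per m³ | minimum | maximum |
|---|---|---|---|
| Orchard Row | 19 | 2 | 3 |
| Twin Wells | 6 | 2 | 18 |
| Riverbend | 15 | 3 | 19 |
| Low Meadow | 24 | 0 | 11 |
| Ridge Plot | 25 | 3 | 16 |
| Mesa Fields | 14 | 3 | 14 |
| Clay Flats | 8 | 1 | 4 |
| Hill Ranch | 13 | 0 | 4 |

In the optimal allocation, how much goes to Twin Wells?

Meeting every minimum uses 2+2+3+0+3+3+1+0 = 14 m³, leaving 69.
Order the farms by yield per m³: Ridge Plot 25 > Low Meadow 24 > Orchard Row 19 > Riverbend 15 > Mesa Fields 14 > Hill Ranch 13 > Clay Flats 8 > Twin Wells 6.
Give Ridge Plot 13 more to hit its cap of 16 ; 56 left.
Low Meadow: +11 to 11 (cap) ; 45 left.
Give Orchard Row 1 more to hit its cap of 3 ; 44 left.
Give Riverbend 16 more to hit its cap of 19 ; 28 left.
Give Mesa Fields 11 more to hit its cap of 14 ; 17 left.
Hill Ranch takes 4 more to reach its cap of 4 ; 13 left.
Give Clay Flats 3 more to hit its cap of 4 ; 10 left.
Twin Wells has room for 16 more but only 10 remain, so it gets 12.

12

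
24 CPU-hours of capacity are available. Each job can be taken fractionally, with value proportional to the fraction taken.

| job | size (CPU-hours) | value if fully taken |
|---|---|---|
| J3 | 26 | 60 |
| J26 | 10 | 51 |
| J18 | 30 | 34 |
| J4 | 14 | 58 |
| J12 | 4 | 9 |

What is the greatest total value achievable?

109

Rank by value-to-size ratio: J26 51/10≈5.1, J4 58/14≈4.14, J3 60/26≈2.31, J12 9/4≈2.25, J18 34/30≈1.13.
Take all of J26 (10 CPU-hours, value 51) → 14 CPU-hours left.
J4: take in full, 14 CPU-hours for value 58 → 0 left.
Total value = 109.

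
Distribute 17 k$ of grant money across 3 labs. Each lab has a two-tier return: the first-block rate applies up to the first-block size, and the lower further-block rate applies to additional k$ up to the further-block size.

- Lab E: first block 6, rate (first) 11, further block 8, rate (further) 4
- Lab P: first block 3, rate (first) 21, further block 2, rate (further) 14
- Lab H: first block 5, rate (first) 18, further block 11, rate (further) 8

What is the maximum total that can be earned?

Order all 6 blocks by rate: Lab P/tier1 21 > Lab H/tier1 18 > Lab P/tier2 14 > Lab E/tier1 11 > Lab H/tier2 8 > Lab E/tier2 4.
Lab P/tier1 (21): +3 → 14 left.
Lab H tier1 at 18: fill all 5 → 9 left.
Lab P/tier2 (14): +2 → 7 left.
Lab E tier1 at 11: fill all 6 → 1 left.
Lab H tier2 at 8: only 1 left, fill 1.
Total = 21×3 + 18×5 + 14×2 + 11×6 + 8×1 = 255.

255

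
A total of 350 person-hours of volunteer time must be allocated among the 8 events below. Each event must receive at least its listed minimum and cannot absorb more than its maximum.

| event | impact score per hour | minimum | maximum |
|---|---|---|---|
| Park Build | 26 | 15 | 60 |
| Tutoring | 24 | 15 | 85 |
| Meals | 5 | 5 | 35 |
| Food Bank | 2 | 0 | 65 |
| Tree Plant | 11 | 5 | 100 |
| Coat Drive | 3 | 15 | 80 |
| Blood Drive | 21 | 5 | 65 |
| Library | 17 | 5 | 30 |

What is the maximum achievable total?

Meeting every minimum uses 15+15+5+0+5+15+5+5 = 65 person-hours, leaving 285.
Rank by impact score per hour: Park Build 26 > Tutoring 24 > Blood Drive 21 > Library 17 > Tree Plant 11 > Meals 5 > Coat Drive 3 > Food Bank 2.
Park Build takes 45 more to reach its cap of 60 — 240 left.
Tutoring takes 70 more to reach its cap of 85 — 170 left.
Blood Drive: +60 to 65 (cap) — 110 left.
Library takes 25 more to reach its cap of 30 — 85 left.
Only 85 left; Tree Plant takes them to reach 90.
Total = 26×60 + 24×85 + 5×5 + 11×90 + 3×15 + 21×65 + 17×30 = 6535.

6535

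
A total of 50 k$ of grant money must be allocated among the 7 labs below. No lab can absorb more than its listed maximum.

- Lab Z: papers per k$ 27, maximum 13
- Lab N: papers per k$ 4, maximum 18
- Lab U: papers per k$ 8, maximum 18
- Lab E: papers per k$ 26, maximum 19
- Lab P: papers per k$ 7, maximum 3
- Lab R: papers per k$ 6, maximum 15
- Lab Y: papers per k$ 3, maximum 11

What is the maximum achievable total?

Order the labs by papers per k$: Lab Z 27 > Lab E 26 > Lab U 8 > Lab P 7 > Lab R 6 > Lab N 4 > Lab Y 3.
Lab Z: +13 to 13 (cap) → 37 left.
Give Lab E 19 to hit its cap of 19 → 18 left.
Give Lab U 18 to hit its cap of 18 → 0 left.
Total = 27×13 + 8×18 + 26×19 = 989.

989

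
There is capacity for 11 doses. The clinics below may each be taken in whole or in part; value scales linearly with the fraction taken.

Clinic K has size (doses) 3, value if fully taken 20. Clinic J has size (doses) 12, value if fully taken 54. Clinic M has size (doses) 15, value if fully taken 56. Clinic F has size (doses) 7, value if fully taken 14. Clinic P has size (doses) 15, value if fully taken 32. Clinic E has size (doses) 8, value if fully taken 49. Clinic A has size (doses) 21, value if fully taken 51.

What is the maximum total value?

Best value per unit of size first: Clinic K 20/3≈6.67, Clinic E 49/8≈6.12, Clinic J 54/12≈4.5, Clinic M 56/15≈3.73, Clinic A 51/21≈2.43, Clinic P 32/15≈2.13, Clinic F 14/7≈2.
Take all of Clinic K (3 doses, value 20) — 8 doses left.
Clinic E: take in full, 8 doses for value 49 — 0 left.
Total value = 69.

69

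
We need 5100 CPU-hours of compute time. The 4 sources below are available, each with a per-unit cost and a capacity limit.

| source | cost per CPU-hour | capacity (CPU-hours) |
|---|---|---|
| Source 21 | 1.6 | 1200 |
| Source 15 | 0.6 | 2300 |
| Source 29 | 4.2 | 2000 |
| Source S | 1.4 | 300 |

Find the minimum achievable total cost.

Use sources in increasing cost order.
Source 15 (0.6): use full 2300 — 2800 CPU-hours to go.
Source S (1.4): use full 300 — 2500 CPU-hours to go.
Take 1200 from Source 21 at 1.6 — need 1300 more.
Source 29 at 4.2: take 1300 of its 2000 — requirement met.
Cost = 2300×0.6 + 300×1.4 + 1200×1.6 + 1300×4.2 = 9180.

9180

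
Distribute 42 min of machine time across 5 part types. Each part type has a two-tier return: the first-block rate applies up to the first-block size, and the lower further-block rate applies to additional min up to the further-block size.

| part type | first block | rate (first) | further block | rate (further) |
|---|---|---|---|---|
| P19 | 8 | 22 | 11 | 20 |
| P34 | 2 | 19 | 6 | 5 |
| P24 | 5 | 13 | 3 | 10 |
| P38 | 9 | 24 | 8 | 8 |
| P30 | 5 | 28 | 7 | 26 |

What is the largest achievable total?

972

Treat each block as its own option and order by rate: P30/T1 28 > P30/T2 26 > P38/T1 24 > P19/T1 22 > P19/T2 20 > P34/T1 19 > P24/T1 13 > P24/T2 10 > P38/T2 8 > P34/T2 5.
Fill P30 T1 block (5 at 28) — 37 left.
P30/T2 (26): +7 — 30 left.
P38/T1 (24): +9 — 21 left.
Fill P19 T1 block (8 at 22) — 13 left.
P19/T2 (20): +11 — 2 left.
P34 T1 at 19: fill all 2 — 0 left.
Total = 28×5 + 26×7 + 24×9 + 22×8 + 20×11 + 19×2 = 972.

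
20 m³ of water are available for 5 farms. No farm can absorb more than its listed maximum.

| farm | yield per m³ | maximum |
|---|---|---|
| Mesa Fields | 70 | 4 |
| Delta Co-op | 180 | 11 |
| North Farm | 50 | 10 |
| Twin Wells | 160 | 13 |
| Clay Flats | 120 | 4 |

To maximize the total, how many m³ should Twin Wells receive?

9

Highest yield per m³ first: Delta Co-op 180 > Twin Wells 160 > Clay Flats 120 > Mesa Fields 70 > North Farm 50.
Give Delta Co-op 11 to hit its cap of 11 — 9 left.
Twin Wells has room for 13 but only 9 remain, so it gets 9.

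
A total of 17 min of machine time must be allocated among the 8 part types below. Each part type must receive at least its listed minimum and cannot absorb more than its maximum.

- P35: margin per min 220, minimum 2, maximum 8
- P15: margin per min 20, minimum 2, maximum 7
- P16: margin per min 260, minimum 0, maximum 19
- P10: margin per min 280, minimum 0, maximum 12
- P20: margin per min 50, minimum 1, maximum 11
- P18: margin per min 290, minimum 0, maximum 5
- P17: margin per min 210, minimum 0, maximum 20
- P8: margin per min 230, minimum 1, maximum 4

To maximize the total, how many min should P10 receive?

6

Meeting every minimum uses 2+2+0+0+1+0+0+1 = 6 min, leaving 11.
Rank by margin per min: P18 290 > P10 280 > P16 260 > P8 230 > P35 220 > P17 210 > P20 50 > P15 20.
P18 takes 5 more to reach its cap of 5 — 6 left.
P10 has room for 12 more but only 6 remain, so it gets 6.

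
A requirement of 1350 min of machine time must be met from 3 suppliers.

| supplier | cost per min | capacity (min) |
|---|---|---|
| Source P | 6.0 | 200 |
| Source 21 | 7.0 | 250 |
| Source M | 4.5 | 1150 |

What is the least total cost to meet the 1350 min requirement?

6375

Fill from the cheapest supplier first.
Source M at 4.5: take all 1150 min ; 200 still needed.
Source P at 6.0: take all 200 min ; 0 still needed.
Source 21: unused.
Cost = 1150×4.5 + 200×6.0 = 6375.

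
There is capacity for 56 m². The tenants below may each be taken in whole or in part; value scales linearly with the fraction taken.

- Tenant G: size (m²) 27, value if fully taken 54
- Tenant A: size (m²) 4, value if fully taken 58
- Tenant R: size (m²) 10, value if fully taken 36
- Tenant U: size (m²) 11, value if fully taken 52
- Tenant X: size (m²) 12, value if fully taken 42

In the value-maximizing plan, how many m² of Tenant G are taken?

19

Best value per unit of size first: Tenant A 58/4≈14.5, Tenant U 52/11≈4.73, Tenant R 36/10≈3.6, Tenant X 42/12≈3.5, Tenant G 54/27≈2.
All 4 m² of Tenant A fit (value 58) → 52 remain.
All 11 m² of Tenant U fit (value 52) → 41 remain.
Tenant R: take in full, 10 m² for value 36 → 31 left.
All 12 m² of Tenant X fit (value 42) → 19 remain.
19 m² left: a 19/27 share of Tenant G gives 54×19/27 = 38.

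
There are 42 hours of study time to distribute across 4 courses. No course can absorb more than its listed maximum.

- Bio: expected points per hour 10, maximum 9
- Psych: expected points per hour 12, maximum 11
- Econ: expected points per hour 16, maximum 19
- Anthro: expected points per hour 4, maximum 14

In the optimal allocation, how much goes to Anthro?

Rank by expected points per hour: Econ 16 > Psych 12 > Bio 10 > Anthro 4.
Give Econ 19 to hit its cap of 19 — 23 left.
Psych takes 11 to reach its cap of 11 — 12 left.
Give Bio 9 to hit its cap of 9 — 3 left.
Anthro: +3 (room for 14) → 3. Pool exhausted.

3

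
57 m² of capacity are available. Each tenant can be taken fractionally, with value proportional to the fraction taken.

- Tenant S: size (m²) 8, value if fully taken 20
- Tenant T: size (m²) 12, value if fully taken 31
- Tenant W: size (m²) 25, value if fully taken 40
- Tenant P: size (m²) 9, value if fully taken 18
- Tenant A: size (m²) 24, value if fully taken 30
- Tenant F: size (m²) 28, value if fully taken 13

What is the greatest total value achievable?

Sort by value density: Tenant T 31/12≈2.58, Tenant S 20/8≈2.5, Tenant P 18/9≈2, Tenant W 40/25≈1.6, Tenant A 30/24≈1.25, Tenant F 13/28≈0.464.
Tenant T: take in full, 12 m² for value 31 ; 45 left.
Take all of Tenant S (8 m², value 20) ; 37 m² left.
All 9 m² of Tenant P fit (value 18) ; 28 remain.
All 25 m² of Tenant W fit (value 40) ; 3 remain.
Fill the last 3 m² with part of Tenant A: 3/24 of it earns 3.75.
Total value = 112.75.

112.75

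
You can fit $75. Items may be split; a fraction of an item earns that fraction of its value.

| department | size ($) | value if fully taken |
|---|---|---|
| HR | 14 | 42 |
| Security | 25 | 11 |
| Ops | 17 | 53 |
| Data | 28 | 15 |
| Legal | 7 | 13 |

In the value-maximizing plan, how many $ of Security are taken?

Sort by value density: Ops 53/17≈3.12, HR 42/14≈3, Legal 13/7≈1.86, Data 15/28≈0.536, Security 11/25≈0.44.
Take all of Ops (17 $, value 53) ; 58 $ left.
All 14 $ of HR fit (value 42) ; 44 remain.
Legal: take in full, 7 $ for value 13 ; 37 left.
Data: take in full, 28 $ for value 15 ; 9 left.
Only 9 $ remain; take 9/25 of Security for value 11×9/25 = 3.96.

9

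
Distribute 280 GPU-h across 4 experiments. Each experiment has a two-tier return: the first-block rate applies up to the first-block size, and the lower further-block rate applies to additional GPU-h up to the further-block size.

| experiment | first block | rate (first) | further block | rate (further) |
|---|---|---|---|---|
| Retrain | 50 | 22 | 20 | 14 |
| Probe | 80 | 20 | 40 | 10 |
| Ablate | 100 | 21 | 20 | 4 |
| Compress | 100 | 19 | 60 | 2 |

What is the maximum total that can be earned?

5750

Treat each block as its own option and order by rate: Retrain/tier1 22 > Ablate/tier1 21 > Probe/tier1 20 > Compress/tier1 19 > Retrain/tier2 14 > Probe/tier2 10 > Ablate/tier2 4 > Compress/tier2 2.
Retrain tier1 at 22: fill all 50 ; 230 left.
Ablate/tier1 (21): +100 ; 130 left.
Fill Probe tier1 block (80 at 20) ; 50 left.
Compress/tier1: +50 of 100 at 19; pool empty.
Total = 22×50 + 21×100 + 20×80 + 19×50 = 5750.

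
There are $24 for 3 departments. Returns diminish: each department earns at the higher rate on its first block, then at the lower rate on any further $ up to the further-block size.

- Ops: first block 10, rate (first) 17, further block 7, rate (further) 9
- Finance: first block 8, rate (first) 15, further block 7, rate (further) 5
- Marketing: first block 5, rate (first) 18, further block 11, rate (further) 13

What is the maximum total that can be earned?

Rank every tier by rate: Marketing/T1 18 > Ops/T1 17 > Finance/T1 15 > Marketing/T2 13 > Ops/T2 9 > Finance/T2 5.
Marketing/T1 (18): +5 → 19 left.
Ops/T1 (17): +10 → 9 left.
Finance T1 at 15: fill all 8 → 1 left.
1 remain; put them into Marketing T2 at 13.
Total = 18×5 + 17×10 + 15×8 + 13×1 = 393.

393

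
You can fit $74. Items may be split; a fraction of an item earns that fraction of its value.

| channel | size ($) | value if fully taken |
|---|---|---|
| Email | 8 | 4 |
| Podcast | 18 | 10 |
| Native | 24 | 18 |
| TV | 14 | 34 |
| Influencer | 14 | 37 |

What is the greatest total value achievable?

101

Sort by value density: Influencer 37/14≈2.64, TV 34/14≈2.43, Native 18/24≈0.75, Podcast 10/18≈0.556, Email 4/8≈0.5.
Take all of Influencer (14 $, value 37) — 60 $ left.
TV: take in full, 14 $ for value 34 — 46 left.
Native: take in full, 24 $ for value 18 — 22 left.
All 18 $ of Podcast fit (value 10) — 4 remain.
Only 4 $ remain; take 4/8 of Email for value 4×4/8 = 2.
Total value = 101.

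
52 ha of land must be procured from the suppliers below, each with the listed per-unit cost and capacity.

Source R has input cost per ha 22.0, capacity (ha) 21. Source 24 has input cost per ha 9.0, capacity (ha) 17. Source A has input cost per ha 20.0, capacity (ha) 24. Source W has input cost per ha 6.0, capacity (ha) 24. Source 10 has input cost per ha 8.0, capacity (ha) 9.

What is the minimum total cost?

Use suppliers in increasing cost order.
Source W (6.0): use full 24 — 28 ha to go.
Source 10 (8.0): use full 9 — 19 ha to go.
Source 24 at 9.0: take all 17 ha — 2 still needed.
Source A (20.0): take the remaining 2 — done.
Source R: unused.
Cost = 24×6.0 + 9×8.0 + 17×9.0 + 2×20.0 = 409.

409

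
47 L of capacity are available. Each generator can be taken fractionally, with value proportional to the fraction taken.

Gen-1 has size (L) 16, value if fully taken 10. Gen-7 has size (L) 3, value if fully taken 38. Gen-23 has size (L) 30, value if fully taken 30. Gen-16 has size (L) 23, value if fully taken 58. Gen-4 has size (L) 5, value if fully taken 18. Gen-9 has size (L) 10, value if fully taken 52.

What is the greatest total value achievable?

172

Best value per unit of size first: Gen-7 38/3≈12.7, Gen-9 52/10≈5.2, Gen-4 18/5≈3.6, Gen-16 58/23≈2.52, Gen-23 30/30≈1, Gen-1 10/16≈0.625.
Take all of Gen-7 (3 L, value 38) — 44 L left.
All 10 L of Gen-9 fit (value 52) — 34 remain.
Gen-4: take in full, 5 L for value 18 — 29 left.
Gen-16: take in full, 23 L for value 58 — 6 left.
Fill the last 6 L with part of Gen-23: 6/30 of it earns 6.
Total value = 172.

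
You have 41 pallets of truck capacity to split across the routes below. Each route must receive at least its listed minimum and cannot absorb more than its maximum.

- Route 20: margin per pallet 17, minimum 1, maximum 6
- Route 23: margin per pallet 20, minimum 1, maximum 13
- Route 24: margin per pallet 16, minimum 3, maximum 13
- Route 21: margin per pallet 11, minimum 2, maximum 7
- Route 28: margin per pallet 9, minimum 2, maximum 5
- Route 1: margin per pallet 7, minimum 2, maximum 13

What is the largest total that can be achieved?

657

Meeting every minimum uses 1+1+3+2+2+2 = 11 pallets, leaving 30.
Order the routes by margin per pallet: Route 23 20 > Route 20 17 > Route 24 16 > Route 21 11 > Route 28 9 > Route 1 7.
Route 23: +12 to 13 (cap) → 18 left.
Route 20: +5 to 6 (cap) → 13 left.
Give Route 24 10 more to hit its cap of 13 → 3 left.
Route 21: +3 (room for 5) → 5. Pool exhausted.
Total = 17×6 + 20×13 + 16×13 + 11×5 + 9×2 + 7×2 = 657.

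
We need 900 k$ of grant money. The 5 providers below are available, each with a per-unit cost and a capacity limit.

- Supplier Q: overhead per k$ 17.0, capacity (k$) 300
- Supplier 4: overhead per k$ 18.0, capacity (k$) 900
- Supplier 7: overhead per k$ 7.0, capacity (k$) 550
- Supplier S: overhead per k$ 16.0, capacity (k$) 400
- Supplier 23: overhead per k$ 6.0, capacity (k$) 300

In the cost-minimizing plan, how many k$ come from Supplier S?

Cheapest first:
Supplier 23 at 6.0: take all 300 k$ ; 600 still needed.
Take 550 from Supplier 7 at 7.0 ; need 50 more.
Supplier S (16.0): take the remaining 50 ; done.
Supplier Q, Supplier 4: unused.

50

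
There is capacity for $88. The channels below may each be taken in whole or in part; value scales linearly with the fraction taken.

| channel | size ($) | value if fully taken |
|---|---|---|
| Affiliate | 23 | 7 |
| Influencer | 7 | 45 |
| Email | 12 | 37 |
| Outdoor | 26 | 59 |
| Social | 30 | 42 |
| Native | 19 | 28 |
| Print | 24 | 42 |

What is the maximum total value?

211

Best value per unit of size first: Influencer 45/7≈6.43, Email 37/12≈3.08, Outdoor 59/26≈2.27, Print 42/24≈1.75, Native 28/19≈1.47, Social 42/30≈1.4, Affiliate 7/23≈0.304.
Take all of Influencer (7 $, value 45) ; 81 $ left.
All 12 $ of Email fit (value 37) ; 69 remain.
Take all of Outdoor (26 $, value 59) ; 43 $ left.
Take all of Print (24 $, value 42) ; 19 $ left.
Native: take in full, 19 $ for value 28 ; 0 left.
Total value = 211.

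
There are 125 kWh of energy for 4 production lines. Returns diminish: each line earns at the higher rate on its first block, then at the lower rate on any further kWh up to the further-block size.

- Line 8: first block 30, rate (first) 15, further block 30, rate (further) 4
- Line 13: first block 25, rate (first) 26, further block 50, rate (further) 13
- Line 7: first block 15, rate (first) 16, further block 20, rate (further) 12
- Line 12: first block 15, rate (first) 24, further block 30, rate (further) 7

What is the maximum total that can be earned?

Rank every tier by rate: Line 13/T1 26 > Line 12/T1 24 > Line 7/T1 16 > Line 8/T1 15 > Line 13/T2 13 > Line 7/T2 12 > Line 12/T2 7 > Line 8/T2 4.
Fill Line 13 T1 block (25 at 26) — 100 left.
Fill Line 12 T1 block (15 at 24) — 85 left.
Line 7 T1 at 16: fill all 15 — 70 left.
Line 8/T1 (15): +30 — 40 left.
Line 13 T2 at 13: only 40 left, fill 40.
Total = 26×25 + 24×15 + 16×15 + 15×30 + 13×40 = 2220.

2220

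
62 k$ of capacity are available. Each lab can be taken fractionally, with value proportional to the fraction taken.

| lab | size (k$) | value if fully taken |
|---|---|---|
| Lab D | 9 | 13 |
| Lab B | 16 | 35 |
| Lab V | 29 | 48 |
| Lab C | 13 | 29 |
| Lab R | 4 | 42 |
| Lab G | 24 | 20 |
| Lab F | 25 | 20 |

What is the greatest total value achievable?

154

Rank by value-to-size ratio: Lab R 42/4≈10.5, Lab C 29/13≈2.23, Lab B 35/16≈2.19, Lab V 48/29≈1.66, Lab D 13/9≈1.44, Lab G 20/24≈0.833, Lab F 20/25≈0.8.
Take all of Lab R (4 k$, value 42) → 58 k$ left.
All 13 k$ of Lab C fit (value 29) → 45 remain.
Take all of Lab B (16 k$, value 35) → 29 k$ left.
All 29 k$ of Lab V fit (value 48) → 0 remain.
Total value = 154.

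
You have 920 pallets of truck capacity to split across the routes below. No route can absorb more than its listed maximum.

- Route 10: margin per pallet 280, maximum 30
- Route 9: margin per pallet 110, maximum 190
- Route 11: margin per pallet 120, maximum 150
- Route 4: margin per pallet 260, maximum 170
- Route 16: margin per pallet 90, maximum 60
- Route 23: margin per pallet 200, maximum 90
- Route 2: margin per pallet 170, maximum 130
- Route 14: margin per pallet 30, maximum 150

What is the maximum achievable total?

140000

Rank by margin per pallet: Route 10 280 > Route 4 260 > Route 23 200 > Route 2 170 > Route 11 120 > Route 9 110 > Route 16 90 > Route 14 30.
Route 10 takes 30 to reach its cap of 30 — 890 left.
Give Route 4 170 to hit its cap of 170 — 720 left.
Route 23: +90 to 90 (cap) — 630 left.
Route 2 takes 130 to reach its cap of 130 — 500 left.
Route 11 takes 150 to reach its cap of 150 — 350 left.
Route 9 takes 190 to reach its cap of 190 — 160 left.
Give Route 16 60 to hit its cap of 60 — 100 left.
Route 14 has room for 150 but only 100 remain, so it gets 100.
Total = 280×30 + 110×190 + 120×150 + 260×170 + 90×60 + 200×90 + 170×130 + 30×100 = 140000.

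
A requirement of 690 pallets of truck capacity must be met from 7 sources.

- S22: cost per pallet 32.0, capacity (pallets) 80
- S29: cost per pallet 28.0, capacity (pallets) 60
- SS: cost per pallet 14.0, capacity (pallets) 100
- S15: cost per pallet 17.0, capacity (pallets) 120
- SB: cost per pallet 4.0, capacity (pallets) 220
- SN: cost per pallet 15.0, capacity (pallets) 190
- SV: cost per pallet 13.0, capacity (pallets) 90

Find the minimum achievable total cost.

7830

Fill from the cheapest source first.
SB at 4.0: take all 220 pallets → 470 still needed.
Take 90 from SV at 13.0 → need 380 more.
SS (14.0): use full 100 → 280 pallets to go.
SN (15.0): use full 190 → 90 pallets to go.
S15 at 17.0: take 90 of its 120 → requirement met.
S29, S22: unused.
Cost = 220×4.0 + 90×13.0 + 100×14.0 + 190×15.0 + 90×17.0 = 7830.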